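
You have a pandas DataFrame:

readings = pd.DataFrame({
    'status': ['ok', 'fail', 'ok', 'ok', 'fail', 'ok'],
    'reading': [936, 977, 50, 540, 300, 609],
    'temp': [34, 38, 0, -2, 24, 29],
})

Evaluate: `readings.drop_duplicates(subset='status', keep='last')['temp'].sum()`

53

drop duplicate status (keep=last):
  status  reading  temp
4   fail      300    24
5     ok      609    29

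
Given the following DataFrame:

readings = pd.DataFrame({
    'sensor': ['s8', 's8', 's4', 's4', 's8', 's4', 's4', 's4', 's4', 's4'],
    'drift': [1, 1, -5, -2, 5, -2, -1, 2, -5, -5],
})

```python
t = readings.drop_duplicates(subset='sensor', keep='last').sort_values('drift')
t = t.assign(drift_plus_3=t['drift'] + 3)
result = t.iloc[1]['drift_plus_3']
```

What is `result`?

8

drop duplicate sensor (keep=last):
  sensor  drift
4     s8      5
9     s4     -5
sort by drift:
  sensor  drift
9     s4     -5
4     s8      5
add column drift_plus_3 = t['drift'] + 3:
  sensor  drift  drift_plus_3
9     s4     -5            -2
4     s8      5             8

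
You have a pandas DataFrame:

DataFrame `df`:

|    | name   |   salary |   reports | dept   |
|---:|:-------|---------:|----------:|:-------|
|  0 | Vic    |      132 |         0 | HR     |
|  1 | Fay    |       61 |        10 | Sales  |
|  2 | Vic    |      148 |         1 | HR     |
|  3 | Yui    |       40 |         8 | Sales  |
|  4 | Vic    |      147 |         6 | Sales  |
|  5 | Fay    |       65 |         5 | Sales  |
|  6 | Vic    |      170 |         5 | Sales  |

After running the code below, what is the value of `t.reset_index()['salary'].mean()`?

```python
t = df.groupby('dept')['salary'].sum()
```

group by dept, sum of salary:
dept
HR       280
Sales    483
Name: salary, dtype: int64
reset_index():
    dept  salary
0     HR     280
1  Sales     483
The mean of column 'salary' is 381.5.

381.5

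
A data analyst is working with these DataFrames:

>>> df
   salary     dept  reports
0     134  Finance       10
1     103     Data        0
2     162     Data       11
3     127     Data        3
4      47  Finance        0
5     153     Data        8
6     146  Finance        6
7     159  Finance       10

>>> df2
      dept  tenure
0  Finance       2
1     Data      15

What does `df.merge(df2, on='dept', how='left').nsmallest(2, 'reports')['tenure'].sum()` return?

17

merge on 'dept' (how='left') → 8 rows:
   salary     dept  reports  tenure
0     134  Finance       10       2
1     103     Data        0      15
2     162     Data       11      15
3     127     Data        3      15
4      47  Finance        0       2
5     153     Data        8      15
6     146  Finance        6       2
7     159  Finance       10       2
take 2 rows with smallest reports:
   salary     dept  reports  tenure
1     103     Data        0      15
4      47  Finance        0       2
Taking the sum of column 'tenure' gives 17.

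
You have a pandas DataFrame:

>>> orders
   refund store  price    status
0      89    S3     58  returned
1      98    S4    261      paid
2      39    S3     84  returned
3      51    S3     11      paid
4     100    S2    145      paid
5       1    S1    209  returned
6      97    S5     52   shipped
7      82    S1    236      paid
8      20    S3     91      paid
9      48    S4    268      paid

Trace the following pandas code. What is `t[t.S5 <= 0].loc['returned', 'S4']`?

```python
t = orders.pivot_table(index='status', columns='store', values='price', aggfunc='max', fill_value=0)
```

0

pivot: rows=status, cols=store, max(price):
store      S1   S2  S3   S4  S5
status                         
paid      236  145  91  268   0
returned  209    0  84    0   0
shipped     0    0   0    0  52
filter rows where S5 <= 0:
store      S1   S2  S3   S4  S5
status                         
paid      236  145  91  268   0
returned  209    0  84    0   0
Taking the value at row 'returned', column 'S4' gives 0.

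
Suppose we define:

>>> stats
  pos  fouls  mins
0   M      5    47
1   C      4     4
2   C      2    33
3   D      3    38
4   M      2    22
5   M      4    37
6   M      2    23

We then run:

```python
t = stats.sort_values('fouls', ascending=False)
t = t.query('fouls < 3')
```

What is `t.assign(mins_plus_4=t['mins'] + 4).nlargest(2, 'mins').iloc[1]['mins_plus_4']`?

27

sort by fouls descending:
  pos  fouls  mins
0   M      5    47
1   C      4     4
5   M      4    37
3   D      3    38
2   C      2    33
4   M      2    22
6   M      2    23
filter rows where fouls < 3:
  pos  fouls  mins
2   C      2    33
4   M      2    22
6   M      2    23
add column mins_plus_4 = t['mins'] + 4:
  pos  fouls  mins  mins_plus_4
2   C      2    33           37
4   M      2    22           26
6   M      2    23           27
take 2 rows with largest mins:
  pos  fouls  mins  mins_plus_4
2   C      2    33           37
6   M      2    23           27
value at position 1, column 'mins_plus_4' → 27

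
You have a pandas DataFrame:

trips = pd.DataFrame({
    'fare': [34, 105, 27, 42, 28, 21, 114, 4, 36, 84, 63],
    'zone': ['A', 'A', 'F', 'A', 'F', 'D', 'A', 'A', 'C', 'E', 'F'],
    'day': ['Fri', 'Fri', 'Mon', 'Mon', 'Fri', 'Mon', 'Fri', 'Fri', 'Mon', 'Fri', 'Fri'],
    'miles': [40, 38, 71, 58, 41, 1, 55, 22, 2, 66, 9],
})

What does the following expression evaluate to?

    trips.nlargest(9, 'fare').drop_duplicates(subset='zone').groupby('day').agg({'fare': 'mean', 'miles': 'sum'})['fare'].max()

87.0

take 9 rows with largest fare:
    fare zone  day  miles
6    114    A  Fri     55
1    105    A  Fri     38
9     84    E  Fri     66
10    63    F  Fri      9
3     42    A  Mon     58
8     36    C  Mon      2
0     34    A  Fri     40
4     28    F  Fri     41
2     27    F  Mon     71
drop duplicate zone (keep=first):
    fare zone  day  miles
6    114    A  Fri     55
9     84    E  Fri     66
10    63    F  Fri      9
8     36    C  Mon      2
group by day: mean(fare), sum(miles):
     fare  miles
day             
Fri  87.0    130
Mon  36.0      2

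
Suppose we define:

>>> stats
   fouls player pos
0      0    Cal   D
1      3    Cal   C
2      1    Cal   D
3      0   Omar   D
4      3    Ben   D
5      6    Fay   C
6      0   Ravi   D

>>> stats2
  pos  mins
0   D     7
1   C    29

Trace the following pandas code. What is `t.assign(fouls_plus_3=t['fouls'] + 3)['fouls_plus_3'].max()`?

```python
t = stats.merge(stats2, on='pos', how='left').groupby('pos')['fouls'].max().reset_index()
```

9

merge on 'pos' (how='left') → 7 rows:
   fouls player pos  mins
0      0    Cal   D     7
1      3    Cal   C    29
2      1    Cal   D     7
3      0   Omar   D     7
4      3    Ben   D     7
5      6    Fay   C    29
6      0   Ravi   D     7
group by pos, max of fouls:
pos
C    6
D    3
Name: fouls, dtype: int64
reset_index():
  pos  fouls
0   C      6
1   D      3
add column fouls_plus_3 = t['fouls'] + 3:
  pos  fouls  fouls_plus_3
0   C      6             9
1   D      3             6
The max of column 'fouls_plus_3' is 9.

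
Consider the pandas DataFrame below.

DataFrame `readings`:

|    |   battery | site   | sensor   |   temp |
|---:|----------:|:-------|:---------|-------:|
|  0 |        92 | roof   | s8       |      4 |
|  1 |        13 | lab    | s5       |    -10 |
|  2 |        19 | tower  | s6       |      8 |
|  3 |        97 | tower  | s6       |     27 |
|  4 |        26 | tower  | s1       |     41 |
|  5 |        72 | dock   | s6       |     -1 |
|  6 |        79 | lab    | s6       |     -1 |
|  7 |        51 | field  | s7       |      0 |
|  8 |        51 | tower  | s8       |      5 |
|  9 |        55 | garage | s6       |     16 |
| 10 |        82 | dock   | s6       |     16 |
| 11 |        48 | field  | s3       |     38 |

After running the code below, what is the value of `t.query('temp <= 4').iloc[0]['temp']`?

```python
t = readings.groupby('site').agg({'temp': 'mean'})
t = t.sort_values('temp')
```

-5.5

group by site, mean of temp:
         temp
site         
dock     7.50
field   19.00
garage  16.00
lab     -5.50
roof     4.00
tower   20.25
sort by temp:
         temp
site         
lab     -5.50
roof     4.00
dock     7.50
garage  16.00
field   19.00
tower   20.25
filter rows where temp <= 4:
      temp
site      
lab   -5.5
roof   4.0
Finally, value at position 0, column 'temp' = -5.5.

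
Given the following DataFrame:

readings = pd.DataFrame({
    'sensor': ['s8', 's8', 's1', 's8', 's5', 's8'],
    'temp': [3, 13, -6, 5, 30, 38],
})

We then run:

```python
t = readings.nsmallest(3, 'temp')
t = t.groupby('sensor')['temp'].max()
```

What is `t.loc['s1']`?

-6

take 3 rows with smallest temp:
  sensor  temp
2     s1    -6
0     s8     3
3     s8     5
group by sensor, max of temp:
sensor
s1   -6
s8    5
Name: temp, dtype: int64
Taking the value at index 's1' gives -6.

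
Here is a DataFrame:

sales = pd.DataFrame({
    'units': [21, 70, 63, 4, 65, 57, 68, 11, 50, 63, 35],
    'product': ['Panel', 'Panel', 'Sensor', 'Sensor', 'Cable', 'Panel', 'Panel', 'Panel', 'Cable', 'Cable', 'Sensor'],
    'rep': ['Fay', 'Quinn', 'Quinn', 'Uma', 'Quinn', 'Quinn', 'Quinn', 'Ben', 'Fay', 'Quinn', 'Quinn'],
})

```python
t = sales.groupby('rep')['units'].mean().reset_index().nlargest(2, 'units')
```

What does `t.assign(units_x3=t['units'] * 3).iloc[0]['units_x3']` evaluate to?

180.428571429

group by rep, mean of units:
rep
Ben      11.000000
Fay      35.500000
Quinn    60.142857
Uma       4.000000
Name: units, dtype: float64
reset_index():
     rep      units
0    Ben  11.000000
1    Fay  35.500000
2  Quinn  60.142857
3    Uma   4.000000
take 2 rows with largest units:
     rep      units
2  Quinn  60.142857
1    Fay  35.500000
add column units_x3 = t['units'] * 3:
     rep      units    units_x3
2  Quinn  60.142857  180.428571
1    Fay  35.500000  106.500000
The value at position 0, column 'units_x3' is 180.428571429.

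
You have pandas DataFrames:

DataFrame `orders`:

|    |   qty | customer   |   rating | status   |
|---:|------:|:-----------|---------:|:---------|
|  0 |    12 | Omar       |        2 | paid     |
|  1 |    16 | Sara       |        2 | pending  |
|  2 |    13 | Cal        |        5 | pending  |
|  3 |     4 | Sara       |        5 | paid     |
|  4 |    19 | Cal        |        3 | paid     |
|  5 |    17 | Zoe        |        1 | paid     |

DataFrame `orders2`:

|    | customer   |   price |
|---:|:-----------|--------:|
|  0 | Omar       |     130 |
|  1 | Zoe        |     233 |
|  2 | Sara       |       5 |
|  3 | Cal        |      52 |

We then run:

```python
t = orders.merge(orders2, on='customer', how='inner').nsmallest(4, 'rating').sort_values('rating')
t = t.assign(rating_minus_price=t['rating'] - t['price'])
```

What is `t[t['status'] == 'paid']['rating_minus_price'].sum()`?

merge on 'customer' (how='inner') → 6 rows:
   qty customer  rating   status  price
0   12     Omar       2     paid    130
1   16     Sara       2  pending      5
2   13      Cal       5  pending     52
3    4     Sara       5     paid      5
4   19      Cal       3     paid     52
5   17      Zoe       1     paid    233
take 4 rows with smallest rating:
   qty customer  rating   status  price
5   17      Zoe       1     paid    233
0   12     Omar       2     paid    130
1   16     Sara       2  pending      5
4   19      Cal       3     paid     52
sort by rating:
   qty customer  rating   status  price
5   17      Zoe       1     paid    233
0   12     Omar       2     paid    130
1   16     Sara       2  pending      5
4   19      Cal       3     paid     52
add column rating_minus_price = t['rating'] - t['price']:
   qty customer  rating   status  price  rating_minus_price
5   17      Zoe       1     paid    233                -232
0   12     Omar       2     paid    130                -128
1   16     Sara       2  pending      5                  -3
4   19      Cal       3     paid     52                 -49
filter rows where status == 'paid':
   qty customer  rating status  price  rating_minus_price
5   17      Zoe       1   paid    233                -232
0   12     Omar       2   paid    130                -128
4   19      Cal       3   paid     52                 -49

-409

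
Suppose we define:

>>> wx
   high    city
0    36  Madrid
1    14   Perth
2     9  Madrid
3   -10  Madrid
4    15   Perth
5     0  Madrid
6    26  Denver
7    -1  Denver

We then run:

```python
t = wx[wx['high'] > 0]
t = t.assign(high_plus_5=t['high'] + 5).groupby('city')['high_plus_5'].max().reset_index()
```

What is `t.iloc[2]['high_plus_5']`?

filter rows where high > 0:
   high    city
0    36  Madrid
1    14   Perth
2     9  Madrid
4    15   Perth
6    26  Denver
add column high_plus_5 = t['high'] + 5:
   high    city  high_plus_5
0    36  Madrid           41
1    14   Perth           19
2     9  Madrid           14
4    15   Perth           20
6    26  Denver           31
group by city, max of high_plus_5:
city
Denver    31
Madrid    41
Perth     20
Name: high_plus_5, dtype: int64
reset_index():
     city  high_plus_5
0  Denver           31
1  Madrid           41
2   Perth           20
Hence 20.

20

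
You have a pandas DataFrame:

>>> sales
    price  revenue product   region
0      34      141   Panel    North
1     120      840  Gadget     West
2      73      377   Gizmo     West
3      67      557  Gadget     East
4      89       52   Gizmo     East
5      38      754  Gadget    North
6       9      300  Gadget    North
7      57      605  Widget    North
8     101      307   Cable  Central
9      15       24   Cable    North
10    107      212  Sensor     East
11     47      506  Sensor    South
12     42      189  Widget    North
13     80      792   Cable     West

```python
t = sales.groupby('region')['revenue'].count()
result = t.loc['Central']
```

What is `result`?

group by region, count of revenue:
region
Central    1
East       3
North      6
South      1
West       3
Name: revenue, dtype: int64
Then the value at index 'Central': 1

1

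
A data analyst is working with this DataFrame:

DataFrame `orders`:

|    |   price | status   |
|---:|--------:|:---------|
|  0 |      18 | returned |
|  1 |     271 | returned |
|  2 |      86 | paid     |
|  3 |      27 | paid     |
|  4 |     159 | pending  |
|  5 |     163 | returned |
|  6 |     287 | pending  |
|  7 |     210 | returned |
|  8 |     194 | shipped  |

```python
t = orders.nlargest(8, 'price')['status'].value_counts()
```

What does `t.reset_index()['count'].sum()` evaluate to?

8

take 8 rows with largest price:
   price    status
6    287   pending
1    271  returned
7    210  returned
8    194   shipped
5    163  returned
4    159   pending
2     86      paid
3     27      paid
value_counts of status:
status
returned    3
pending     2
paid        2
shipped     1
Name: count, dtype: int64
reset_index():
     status  count
0  returned      3
1   pending      2
2      paid      2
3   shipped      1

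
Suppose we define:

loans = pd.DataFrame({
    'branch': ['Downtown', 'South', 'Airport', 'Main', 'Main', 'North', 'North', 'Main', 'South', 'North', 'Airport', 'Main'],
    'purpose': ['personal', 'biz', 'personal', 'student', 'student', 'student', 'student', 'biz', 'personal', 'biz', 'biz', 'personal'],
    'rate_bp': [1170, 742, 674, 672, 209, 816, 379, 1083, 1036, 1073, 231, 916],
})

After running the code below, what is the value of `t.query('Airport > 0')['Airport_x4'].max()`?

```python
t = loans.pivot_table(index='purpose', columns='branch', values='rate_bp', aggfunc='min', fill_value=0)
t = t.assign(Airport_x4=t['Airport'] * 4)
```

pivot: rows=purpose, cols=branch, min(rate_bp):
branch    Airport  Downtown  Main  North  South
purpose                                        
biz           231         0  1083   1073    742
personal      674      1170   916      0   1036
student         0         0   209    379      0
add column Airport_x4 = t['Airport'] * 4:
branch    Airport  Downtown  Main  North  South  Airport_x4
purpose                                                    
biz           231         0  1083   1073    742         924
personal      674      1170   916      0   1036        2696
student         0         0   209    379      0           0
filter rows where Airport > 0:
branch    Airport  Downtown  Main  North  South  Airport_x4
purpose                                                    
biz           231         0  1083   1073    742         924
personal      674      1170   916      0   1036        2696
Then the max of column 'Airport_x4': 2696

2696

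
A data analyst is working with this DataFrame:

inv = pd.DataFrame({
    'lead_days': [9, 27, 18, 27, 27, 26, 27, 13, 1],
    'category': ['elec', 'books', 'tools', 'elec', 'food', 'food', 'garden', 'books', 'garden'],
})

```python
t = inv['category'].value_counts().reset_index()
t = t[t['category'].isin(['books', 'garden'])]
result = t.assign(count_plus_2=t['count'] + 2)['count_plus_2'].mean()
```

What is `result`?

4.0

value_counts of category:
category
elec      2
books     2
food      2
garden    2
tools     1
Name: count, dtype: int64
reset_index():
  category  count
0     elec      2
1    books      2
2     food      2
3   garden      2
4    tools      1
filter rows where category in ['books', 'garden']:
  category  count
1    books      2
3   garden      2
add column count_plus_2 = t['count'] + 2:
  category  count  count_plus_2
1    books      2             4
3   garden      2             4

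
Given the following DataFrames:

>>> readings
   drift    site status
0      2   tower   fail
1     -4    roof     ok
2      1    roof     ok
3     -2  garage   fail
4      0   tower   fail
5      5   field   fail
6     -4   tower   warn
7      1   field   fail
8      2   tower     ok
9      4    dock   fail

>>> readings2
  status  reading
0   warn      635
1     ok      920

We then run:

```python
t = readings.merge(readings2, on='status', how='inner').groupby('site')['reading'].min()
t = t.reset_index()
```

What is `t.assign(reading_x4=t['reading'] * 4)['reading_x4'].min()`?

merge on 'status' (how='inner') → 4 rows:
   drift   site status  reading
0     -4   roof     ok      920
1      1   roof     ok      920
2     -4  tower   warn      635
3      2  tower     ok      920
group by site, min of reading:
site
roof     920
tower    635
Name: reading, dtype: int64
reset_index():
    site  reading
0   roof      920
1  tower      635
add column reading_x4 = t['reading'] * 4:
    site  reading  reading_x4
0   roof      920        3680
1  tower      635        2540
Finally, min of column 'reading_x4' = 2540.

2540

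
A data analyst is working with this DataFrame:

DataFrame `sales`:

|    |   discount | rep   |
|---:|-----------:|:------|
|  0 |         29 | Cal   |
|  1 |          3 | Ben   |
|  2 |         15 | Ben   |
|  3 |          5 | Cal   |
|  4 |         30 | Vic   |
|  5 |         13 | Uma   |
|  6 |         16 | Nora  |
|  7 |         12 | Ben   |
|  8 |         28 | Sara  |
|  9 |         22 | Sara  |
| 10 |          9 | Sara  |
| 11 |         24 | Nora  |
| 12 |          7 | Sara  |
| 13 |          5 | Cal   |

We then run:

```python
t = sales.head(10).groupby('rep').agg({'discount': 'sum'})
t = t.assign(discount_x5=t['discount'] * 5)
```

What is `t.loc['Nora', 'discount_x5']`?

take first 10 rows:
   discount   rep
0        29   Cal
1         3   Ben
2        15   Ben
3         5   Cal
4        30   Vic
5        13   Uma
6        16  Nora
7        12   Ben
8        28  Sara
9        22  Sara
group by rep, sum of discount:
      discount
rep           
Ben         30
Cal         34
Nora        16
Sara        50
Uma         13
Vic         30
add column discount_x5 = t['discount'] * 5:
      discount  discount_x5
rep                        
Ben         30          150
Cal         34          170
Nora        16           80
Sara        50          250
Uma         13           65
Vic         30          150
value at row 'Nora', column 'discount_x5' → 80

80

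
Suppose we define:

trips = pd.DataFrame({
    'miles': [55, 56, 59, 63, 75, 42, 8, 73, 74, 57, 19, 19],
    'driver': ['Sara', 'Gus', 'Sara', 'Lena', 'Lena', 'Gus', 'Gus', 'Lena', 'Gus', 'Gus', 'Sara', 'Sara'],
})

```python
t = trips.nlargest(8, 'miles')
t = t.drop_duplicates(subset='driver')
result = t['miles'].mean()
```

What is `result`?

take 8 rows with largest miles:
   miles driver
4     75   Lena
8     74    Gus
7     73   Lena
3     63   Lena
2     59   Sara
9     57    Gus
1     56    Gus
0     55   Sara
drop duplicate driver (keep=first):
   miles driver
4     75   Lena
8     74    Gus
2     59   Sara
Taking the mean of column 'miles' gives 69.3333333333.

69.3333333333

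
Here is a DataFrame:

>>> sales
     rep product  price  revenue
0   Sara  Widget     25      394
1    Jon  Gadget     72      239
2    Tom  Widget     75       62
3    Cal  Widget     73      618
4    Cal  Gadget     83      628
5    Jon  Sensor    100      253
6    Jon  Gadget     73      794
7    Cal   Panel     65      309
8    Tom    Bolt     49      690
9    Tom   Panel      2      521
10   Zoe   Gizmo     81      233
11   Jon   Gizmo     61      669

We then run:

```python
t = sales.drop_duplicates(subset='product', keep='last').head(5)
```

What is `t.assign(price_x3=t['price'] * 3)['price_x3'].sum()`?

drop duplicate product (keep=last):
    rep product  price  revenue
3   Cal  Widget     73      618
5   Jon  Sensor    100      253
6   Jon  Gadget     73      794
8   Tom    Bolt     49      690
9   Tom   Panel      2      521
11  Jon   Gizmo     61      669
take first 5 rows:
   rep product  price  revenue
3  Cal  Widget     73      618
5  Jon  Sensor    100      253
6  Jon  Gadget     73      794
8  Tom    Bolt     49      690
9  Tom   Panel      2      521
add column price_x3 = t['price'] * 3:
   rep product  price  revenue  price_x3
3  Cal  Widget     73      618       219
5  Jon  Sensor    100      253       300
6  Jon  Gadget     73      794       219
8  Tom    Bolt     49      690       147
9  Tom   Panel      2      521         6

891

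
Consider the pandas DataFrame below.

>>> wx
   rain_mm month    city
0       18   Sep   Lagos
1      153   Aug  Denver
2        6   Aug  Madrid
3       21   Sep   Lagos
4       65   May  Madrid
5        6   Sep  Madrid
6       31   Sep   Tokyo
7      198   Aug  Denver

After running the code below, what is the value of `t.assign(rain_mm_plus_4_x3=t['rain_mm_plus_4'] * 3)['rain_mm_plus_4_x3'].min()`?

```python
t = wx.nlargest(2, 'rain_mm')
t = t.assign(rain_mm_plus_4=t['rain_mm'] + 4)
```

471

take 2 rows with largest rain_mm:
   rain_mm month    city
7      198   Aug  Denver
1      153   Aug  Denver
add column rain_mm_plus_4 = t['rain_mm'] + 4:
   rain_mm month    city  rain_mm_plus_4
7      198   Aug  Denver             202
1      153   Aug  Denver             157
add column rain_mm_plus_4_x3 = t['rain_mm_plus_4'] * 3:
   rain_mm month    city  rain_mm_plus_4  rain_mm_plus_4_x3
7      198   Aug  Denver             202                606
1      153   Aug  Denver             157                471
Then the min of column 'rain_mm_plus_4_x3': 471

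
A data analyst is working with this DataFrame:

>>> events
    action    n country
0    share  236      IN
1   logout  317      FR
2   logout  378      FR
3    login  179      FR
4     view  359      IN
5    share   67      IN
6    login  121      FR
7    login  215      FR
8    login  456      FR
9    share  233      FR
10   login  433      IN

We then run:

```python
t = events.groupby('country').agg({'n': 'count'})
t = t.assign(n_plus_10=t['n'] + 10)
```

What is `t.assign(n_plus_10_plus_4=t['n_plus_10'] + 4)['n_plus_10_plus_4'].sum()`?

39

group by country, count of n:
         n
country   
FR       7
IN       4
add column n_plus_10 = t['n'] + 10:
         n  n_plus_10
country              
FR       7         17
IN       4         14
add column n_plus_10_plus_4 = t['n_plus_10'] + 4:
         n  n_plus_10  n_plus_10_plus_4
country                                
FR       7         17                21
IN       4         14                18
sum of column 'n_plus_10_plus_4' → 39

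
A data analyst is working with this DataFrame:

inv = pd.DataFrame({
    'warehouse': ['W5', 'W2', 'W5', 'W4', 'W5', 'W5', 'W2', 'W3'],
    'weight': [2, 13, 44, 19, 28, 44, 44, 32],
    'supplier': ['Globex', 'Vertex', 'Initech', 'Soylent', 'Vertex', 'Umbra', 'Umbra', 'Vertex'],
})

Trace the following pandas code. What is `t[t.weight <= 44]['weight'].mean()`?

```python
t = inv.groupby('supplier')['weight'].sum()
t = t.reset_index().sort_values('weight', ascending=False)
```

21.6666666667

group by supplier, sum of weight:
supplier
Globex      2
Initech    44
Soylent    19
Umbra      88
Vertex     73
Name: weight, dtype: int64
reset_index():
  supplier  weight
0   Globex       2
1  Initech      44
2  Soylent      19
3    Umbra      88
4   Vertex      73
sort by weight descending:
  supplier  weight
3    Umbra      88
4   Vertex      73
1  Initech      44
2  Soylent      19
0   Globex       2
filter rows where weight <= 44:
  supplier  weight
1  Initech      44
2  Soylent      19
0   Globex       2
The mean of column 'weight' is 21.6666666667.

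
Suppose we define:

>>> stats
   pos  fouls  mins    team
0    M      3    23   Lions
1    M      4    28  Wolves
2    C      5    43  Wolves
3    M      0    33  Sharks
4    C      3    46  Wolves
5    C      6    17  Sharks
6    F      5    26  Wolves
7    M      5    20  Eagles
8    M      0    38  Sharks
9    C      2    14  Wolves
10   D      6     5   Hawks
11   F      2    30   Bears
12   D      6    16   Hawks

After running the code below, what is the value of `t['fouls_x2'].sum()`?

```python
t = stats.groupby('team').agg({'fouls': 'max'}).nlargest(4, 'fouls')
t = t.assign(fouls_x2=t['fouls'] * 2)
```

group by team, max of fouls:
        fouls
team         
Bears       2
Eagles      5
Hawks       6
Lions       3
Sharks      6
Wolves      5
take 4 rows with largest fouls:
        fouls
team         
Hawks       6
Sharks      6
Eagles      5
Wolves      5
add column fouls_x2 = t['fouls'] * 2:
        fouls  fouls_x2
team                   
Hawks       6        12
Sharks      6        12
Eagles      5        10
Wolves      5        10

44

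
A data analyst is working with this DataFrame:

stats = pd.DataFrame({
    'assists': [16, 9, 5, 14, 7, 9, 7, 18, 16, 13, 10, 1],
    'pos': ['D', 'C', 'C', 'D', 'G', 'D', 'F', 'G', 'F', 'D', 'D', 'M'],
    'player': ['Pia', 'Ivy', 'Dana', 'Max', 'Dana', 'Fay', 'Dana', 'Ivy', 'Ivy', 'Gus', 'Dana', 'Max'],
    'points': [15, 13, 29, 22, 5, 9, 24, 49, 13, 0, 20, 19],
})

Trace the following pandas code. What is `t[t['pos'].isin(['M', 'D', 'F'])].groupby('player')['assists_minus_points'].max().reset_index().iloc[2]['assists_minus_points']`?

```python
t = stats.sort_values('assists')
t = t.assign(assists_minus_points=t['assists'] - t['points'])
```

13

sort by assists:
    assists pos player  points
11        1   M    Max      19
2         5   C   Dana      29
4         7   G   Dana       5
6         7   F   Dana      24
1         9   C    Ivy      13
5         9   D    Fay       9
10       10   D   Dana      20
9        13   D    Gus       0
3        14   D    Max      22
0        16   D    Pia      15
8        16   F    Ivy      13
7        18   G    Ivy      49
add column assists_minus_points = t['assists'] - t['points']:
    assists pos player  points  assists_minus_points
11        1   M    Max      19                   -18
2         5   C   Dana      29                   -24
4         7   G   Dana       5                     2
6         7   F   Dana      24                   -17
1         9   C    Ivy      13                    -4
5         9   D    Fay       9                     0
10       10   D   Dana      20                   -10
9        13   D    Gus       0                    13
3        14   D    Max      22                    -8
0        16   D    Pia      15                     1
8        16   F    Ivy      13                     3
7        18   G    Ivy      49                   -31
filter rows where pos in ['M', 'D', 'F']:
    assists pos player  points  assists_minus_points
11        1   M    Max      19                   -18
6         7   F   Dana      24                   -17
5         9   D    Fay       9                     0
10       10   D   Dana      20                   -10
9        13   D    Gus       0                    13
3        14   D    Max      22                    -8
0        16   D    Pia      15                     1
8        16   F    Ivy      13                     3
group by player, max of assists_minus_points:
player
Dana   -10
Fay      0
Gus     13
Ivy      3
Max     -8
Pia      1
Name: assists_minus_points, dtype: int64
reset_index():
  player  assists_minus_points
0   Dana                   -10
1    Fay                     0
2    Gus                    13
3    Ivy                     3
4    Max                    -8
5    Pia                     1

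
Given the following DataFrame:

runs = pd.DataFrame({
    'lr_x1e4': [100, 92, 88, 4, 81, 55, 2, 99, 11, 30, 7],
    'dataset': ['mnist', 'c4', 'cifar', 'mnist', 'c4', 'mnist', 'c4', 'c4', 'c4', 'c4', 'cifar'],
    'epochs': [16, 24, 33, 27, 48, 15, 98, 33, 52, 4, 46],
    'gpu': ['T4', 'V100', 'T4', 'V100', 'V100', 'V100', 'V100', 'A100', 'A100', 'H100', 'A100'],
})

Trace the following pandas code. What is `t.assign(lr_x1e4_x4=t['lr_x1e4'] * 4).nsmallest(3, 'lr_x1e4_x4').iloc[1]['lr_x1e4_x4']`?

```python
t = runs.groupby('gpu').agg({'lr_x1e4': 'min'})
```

group by gpu, min of lr_x1e4:
      lr_x1e4
gpu          
A100        7
H100       30
T4         88
V100        2
add column lr_x1e4_x4 = t['lr_x1e4'] * 4:
      lr_x1e4  lr_x1e4_x4
gpu                      
A100        7          28
H100       30         120
T4         88         352
V100        2           8
take 3 rows with smallest lr_x1e4_x4:
      lr_x1e4  lr_x1e4_x4
gpu                      
V100        2           8
A100        7          28
H100       30         120
So iloc[1]['lr_x1e4_x4'] = 28.

28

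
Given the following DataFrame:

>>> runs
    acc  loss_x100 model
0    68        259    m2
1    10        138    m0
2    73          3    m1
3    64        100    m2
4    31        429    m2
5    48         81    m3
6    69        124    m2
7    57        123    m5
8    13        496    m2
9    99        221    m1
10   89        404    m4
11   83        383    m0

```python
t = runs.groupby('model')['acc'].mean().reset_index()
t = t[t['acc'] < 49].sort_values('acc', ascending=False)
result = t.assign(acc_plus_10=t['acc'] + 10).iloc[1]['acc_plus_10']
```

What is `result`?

56.5

group by model, mean of acc:
model
m0    46.5
m1    86.0
m2    49.0
m3    48.0
m4    89.0
m5    57.0
Name: acc, dtype: float64
reset_index():
  model   acc
0    m0  46.5
1    m1  86.0
2    m2  49.0
3    m3  48.0
4    m4  89.0
5    m5  57.0
filter rows where acc < 49:
  model   acc
0    m0  46.5
3    m3  48.0
sort by acc descending:
  model   acc
3    m3  48.0
0    m0  46.5
add column acc_plus_10 = t['acc'] + 10:
  model   acc  acc_plus_10
3    m3  48.0         58.0
0    m0  46.5         56.5
So iloc[1]['acc_plus_10'] = 56.5.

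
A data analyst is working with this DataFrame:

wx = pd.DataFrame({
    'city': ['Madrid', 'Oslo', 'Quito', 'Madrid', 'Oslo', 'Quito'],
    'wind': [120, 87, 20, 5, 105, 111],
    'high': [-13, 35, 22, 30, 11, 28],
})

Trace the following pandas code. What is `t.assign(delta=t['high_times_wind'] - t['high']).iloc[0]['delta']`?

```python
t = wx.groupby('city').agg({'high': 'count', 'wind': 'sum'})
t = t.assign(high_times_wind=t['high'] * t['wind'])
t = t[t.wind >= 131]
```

382

group by city: count(high), sum(wind):
        high  wind
city              
Madrid     2   125
Oslo       2   192
Quito      2   131
add column high_times_wind = t['high'] * t['wind']:
        high  wind  high_times_wind
city                               
Madrid     2   125              250
Oslo       2   192              384
Quito      2   131              262
filter rows where wind >= 131:
       high  wind  high_times_wind
city                              
Oslo      2   192              384
Quito     2   131              262
add column delta = t['high_times_wind'] - t['high']:
       high  wind  high_times_wind  delta
city                                     
Oslo      2   192              384    382
Quito     2   131              262    260
Finally, value at position 0, column 'delta' = 382.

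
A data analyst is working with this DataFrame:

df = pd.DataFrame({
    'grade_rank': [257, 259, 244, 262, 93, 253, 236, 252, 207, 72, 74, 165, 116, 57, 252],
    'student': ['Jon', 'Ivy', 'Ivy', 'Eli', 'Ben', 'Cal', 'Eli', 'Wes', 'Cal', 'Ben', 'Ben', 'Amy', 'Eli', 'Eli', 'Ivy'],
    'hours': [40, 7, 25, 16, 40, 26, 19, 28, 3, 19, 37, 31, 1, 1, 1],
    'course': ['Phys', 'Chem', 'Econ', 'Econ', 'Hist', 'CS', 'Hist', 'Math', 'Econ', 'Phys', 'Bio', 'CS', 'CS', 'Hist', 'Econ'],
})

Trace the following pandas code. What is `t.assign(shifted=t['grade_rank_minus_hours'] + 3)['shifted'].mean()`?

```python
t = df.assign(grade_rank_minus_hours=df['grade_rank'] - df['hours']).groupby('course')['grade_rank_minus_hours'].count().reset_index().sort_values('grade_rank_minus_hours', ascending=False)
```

add column grade_rank_minus_hours = df['grade_rank'] - df['hours']:
    grade_rank student  hours course  grade_rank_minus_hours
0          257     Jon     40   Phys                     217
1          259     Ivy      7   Chem                     252
2          244     Ivy     25   Econ                     219
3          262     Eli     16   Econ                     246
4           93     Ben     40   Hist                      53
5          253     Cal     26     CS                     227
6          236     Eli     19   Hist                     217
7          252     Wes     28   Math                     224
8          207     Cal      3   Econ                     204
9           72     Ben     19   Phys                      53
10          74     Ben     37    Bio                      37
11         165     Amy     31     CS                     134
12         116     Eli      1     CS                     115
13          57     Eli      1   Hist                      56
14         252     Ivy      1   Econ                     251
group by course, count of grade_rank_minus_hours:
course
Bio     1
CS      3
Chem    1
Econ    4
Hist    3
Math    1
Phys    2
Name: grade_rank_minus_hours, dtype: int64
reset_index():
  course  grade_rank_minus_hours
0    Bio                       1
1     CS                       3
2   Chem                       1
3   Econ                       4
4   Hist                       3
5   Math                       1
6   Phys                       2
sort by grade_rank_minus_hours descending:
  course  grade_rank_minus_hours
3   Econ                       4
1     CS                       3
4   Hist                       3
6   Phys                       2
0    Bio                       1
2   Chem                       1
5   Math                       1
add column shifted = t['grade_rank_minus_hours'] + 3:
  course  grade_rank_minus_hours  shifted
3   Econ                       4        7
1     CS                       3        6
4   Hist                       3        6
6   Phys                       2        5
0    Bio                       1        4
2   Chem                       1        4
5   Math                       1        4

5.14285714286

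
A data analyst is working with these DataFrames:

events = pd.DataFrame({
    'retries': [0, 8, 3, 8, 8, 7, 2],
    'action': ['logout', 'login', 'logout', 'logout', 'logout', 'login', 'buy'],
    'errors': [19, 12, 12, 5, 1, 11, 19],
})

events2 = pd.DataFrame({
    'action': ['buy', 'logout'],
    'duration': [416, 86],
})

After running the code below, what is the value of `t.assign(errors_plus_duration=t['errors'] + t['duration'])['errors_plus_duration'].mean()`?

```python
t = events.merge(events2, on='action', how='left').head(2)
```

merge on 'action' (how='left') → 7 rows:
   retries  action  errors  duration
0        0  logout      19      86.0
1        8   login      12       NaN
2        3  logout      12      86.0
3        8  logout       5      86.0
4        8  logout       1      86.0
5        7   login      11       NaN
6        2     buy      19     416.0
take first 2 rows:
   retries  action  errors  duration
0        0  logout      19      86.0
1        8   login      12       NaN
add column errors_plus_duration = t['errors'] + t['duration']:
   retries  action  errors  duration  errors_plus_duration
0        0  logout      19      86.0                 105.0
1        8   login      12       NaN                   NaN

105.0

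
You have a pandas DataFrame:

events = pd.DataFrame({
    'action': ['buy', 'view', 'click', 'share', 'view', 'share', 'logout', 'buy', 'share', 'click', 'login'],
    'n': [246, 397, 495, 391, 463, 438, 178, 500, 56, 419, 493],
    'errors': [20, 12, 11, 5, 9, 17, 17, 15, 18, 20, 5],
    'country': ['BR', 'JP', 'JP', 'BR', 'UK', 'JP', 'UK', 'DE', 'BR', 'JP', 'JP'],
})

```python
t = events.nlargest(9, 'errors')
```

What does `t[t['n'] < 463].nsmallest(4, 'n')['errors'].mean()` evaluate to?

16.75

take 9 rows with largest errors:
   action    n  errors country
0     buy  246      20      BR
9   click  419      20      JP
8   share   56      18      BR
5   share  438      17      JP
6  logout  178      17      UK
7     buy  500      15      DE
1    view  397      12      JP
2   click  495      11      JP
4    view  463       9      UK
filter rows where n < 463:
   action    n  errors country
0     buy  246      20      BR
9   click  419      20      JP
8   share   56      18      BR
5   share  438      17      JP
6  logout  178      17      UK
1    view  397      12      JP
take 4 rows with smallest n:
   action    n  errors country
8   share   56      18      BR
6  logout  178      17      UK
0     buy  246      20      BR
1    view  397      12      JP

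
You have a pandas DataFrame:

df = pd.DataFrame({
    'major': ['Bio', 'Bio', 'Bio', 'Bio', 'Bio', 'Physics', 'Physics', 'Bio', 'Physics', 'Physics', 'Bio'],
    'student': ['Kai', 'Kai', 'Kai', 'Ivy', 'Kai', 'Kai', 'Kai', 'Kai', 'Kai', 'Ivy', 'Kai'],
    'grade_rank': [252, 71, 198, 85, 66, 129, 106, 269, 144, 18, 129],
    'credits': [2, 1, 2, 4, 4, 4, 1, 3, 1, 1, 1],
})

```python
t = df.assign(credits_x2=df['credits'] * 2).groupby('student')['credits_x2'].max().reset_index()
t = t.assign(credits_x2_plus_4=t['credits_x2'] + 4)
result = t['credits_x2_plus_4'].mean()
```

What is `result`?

12.0

add column credits_x2 = df['credits'] * 2:
      major student  grade_rank  credits  credits_x2
0       Bio     Kai         252        2           4
1       Bio     Kai          71        1           2
2       Bio     Kai         198        2           4
3       Bio     Ivy          85        4           8
4       Bio     Kai          66        4           8
5   Physics     Kai         129        4           8
6   Physics     Kai         106        1           2
7       Bio     Kai         269        3           6
8   Physics     Kai         144        1           2
9   Physics     Ivy          18        1           2
10      Bio     Kai         129        1           2
group by student, max of credits_x2:
student
Ivy    8
Kai    8
Name: credits_x2, dtype: int64
reset_index():
  student  credits_x2
0     Ivy           8
1     Kai           8
add column credits_x2_plus_4 = t['credits_x2'] + 4:
  student  credits_x2  credits_x2_plus_4
0     Ivy           8                 12
1     Kai           8                 12
The mean of column 'credits_x2_plus_4' is 12.0.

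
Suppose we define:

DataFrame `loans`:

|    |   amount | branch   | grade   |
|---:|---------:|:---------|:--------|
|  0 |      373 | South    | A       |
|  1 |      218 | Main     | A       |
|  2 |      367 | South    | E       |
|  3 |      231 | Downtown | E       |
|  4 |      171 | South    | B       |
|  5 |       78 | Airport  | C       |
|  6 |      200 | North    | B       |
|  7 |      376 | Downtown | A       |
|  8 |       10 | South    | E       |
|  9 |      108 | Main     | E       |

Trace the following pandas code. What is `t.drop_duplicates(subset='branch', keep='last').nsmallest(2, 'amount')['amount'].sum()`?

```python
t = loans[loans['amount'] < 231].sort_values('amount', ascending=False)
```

filter rows where amount < 231:
   amount   branch grade
1     218     Main     A
4     171    South     B
5      78  Airport     C
6     200    North     B
8      10    South     E
9     108     Main     E
sort by amount descending:
   amount   branch grade
1     218     Main     A
6     200    North     B
4     171    South     B
9     108     Main     E
5      78  Airport     C
8      10    South     E
drop duplicate branch (keep=last):
   amount   branch grade
6     200    North     B
9     108     Main     E
5      78  Airport     C
8      10    South     E
take 2 rows with smallest amount:
   amount   branch grade
8      10    South     E
5      78  Airport     C
The sum of column 'amount' is 88.

88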